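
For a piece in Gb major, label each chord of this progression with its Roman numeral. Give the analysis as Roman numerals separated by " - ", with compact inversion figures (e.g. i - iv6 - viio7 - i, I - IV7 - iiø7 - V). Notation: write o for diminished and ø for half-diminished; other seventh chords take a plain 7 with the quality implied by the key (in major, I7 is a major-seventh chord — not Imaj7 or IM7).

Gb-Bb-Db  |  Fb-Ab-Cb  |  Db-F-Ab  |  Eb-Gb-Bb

Gb-Bb-Db: major triad on Gb = scale degree 1 → I.
Fb-Ab-Cb is non-diatonic — bVII, a mixture chord from Gb minor.
Db-F-Ab: major triad on Db = scale degree 5 → V.
Eb-Gb-Bb: minor triad on Eb = scale degree 6 → vi.

I - bVII - V - vi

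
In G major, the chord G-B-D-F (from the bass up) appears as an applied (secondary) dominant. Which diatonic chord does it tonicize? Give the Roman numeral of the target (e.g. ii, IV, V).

IV

The chord is a dominant seventh chord on G.
A dominant resolves down a perfect fifth: G → C. In G major, C is scale degree 4, i.e. IV.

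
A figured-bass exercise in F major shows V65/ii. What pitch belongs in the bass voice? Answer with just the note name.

The applied chord V65/ii is rooted on D: D-F#-A-C.
The figure 65 means first inversion — the third is in the bass.

F#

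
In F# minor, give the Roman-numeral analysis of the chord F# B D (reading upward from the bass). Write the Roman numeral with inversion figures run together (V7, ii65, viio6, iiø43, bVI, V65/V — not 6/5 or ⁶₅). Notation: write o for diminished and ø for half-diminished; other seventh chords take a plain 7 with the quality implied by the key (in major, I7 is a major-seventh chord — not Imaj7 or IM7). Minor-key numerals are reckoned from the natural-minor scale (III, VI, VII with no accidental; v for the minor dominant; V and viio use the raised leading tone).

iv64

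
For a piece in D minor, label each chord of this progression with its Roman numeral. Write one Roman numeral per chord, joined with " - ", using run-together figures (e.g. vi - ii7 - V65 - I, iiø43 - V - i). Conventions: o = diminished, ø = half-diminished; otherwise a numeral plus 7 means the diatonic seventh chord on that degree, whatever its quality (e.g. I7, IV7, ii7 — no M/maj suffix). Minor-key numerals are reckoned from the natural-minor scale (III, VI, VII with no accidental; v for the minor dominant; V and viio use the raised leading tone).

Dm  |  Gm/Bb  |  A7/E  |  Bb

Dm: root D is the tonic; minor triad there is i.
Gm/Bb: root G is the subdominant; minor triad there is iv6.
A7/E has root A, degree 5 in D minor, so V43.
Bb has root Bb, degree 6 in D minor, so VI.

i - iv6 - V43 - VI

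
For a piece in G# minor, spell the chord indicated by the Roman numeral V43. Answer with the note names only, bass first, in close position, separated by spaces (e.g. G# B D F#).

A# C# D# F##

In G# minor, the fifth degree is D#. The dominant is major (leading tone raised), so V is a dominant seventh chord.
That chord is spelled D#-F##-A#-C#.
The figured bass 43 indicates second inversion, placing the fifth (A#) in the bass: A#-C#-D#-F##.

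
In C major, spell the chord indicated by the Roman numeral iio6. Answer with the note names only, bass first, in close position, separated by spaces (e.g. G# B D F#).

F Ab D

iio6 is the diminished supertonic triad, borrowed from the parallel minor. In C major that root is D.
So the chord is D-F-Ab, a diminished triad.
The figured bass 6 indicates first inversion, placing the third (F) in the bass: F-Ab-D.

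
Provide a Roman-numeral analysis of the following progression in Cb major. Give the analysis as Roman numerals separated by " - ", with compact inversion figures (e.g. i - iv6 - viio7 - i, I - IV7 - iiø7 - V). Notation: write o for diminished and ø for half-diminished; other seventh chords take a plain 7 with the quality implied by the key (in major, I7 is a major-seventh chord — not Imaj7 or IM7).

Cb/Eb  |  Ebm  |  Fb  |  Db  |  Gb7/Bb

I6 - iii - IV - V/V - V65

Cb/Eb: root Cb is the tonic; major triad there is I6.
Ebm: root Eb is the mediant; minor triad there is iii.
Fb has root Fb, degree 4 in Cb major, so IV.
Db: chromatic; Db is V of V, so V/V.
Gb7/Bb: root Gb is the dominant; dominant seventh chord there is V65.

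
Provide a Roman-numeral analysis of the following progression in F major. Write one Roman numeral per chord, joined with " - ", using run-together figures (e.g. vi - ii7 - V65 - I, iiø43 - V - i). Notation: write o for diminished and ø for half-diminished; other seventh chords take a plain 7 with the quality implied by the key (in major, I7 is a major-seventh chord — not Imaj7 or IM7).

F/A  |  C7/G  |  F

I6 - V43 - I

F/A has root F, degree 1 in F major, so I6.
C7/G: dominant seventh chord on C = scale degree 5 → V43.
F: root F is the tonic; major triad there is I.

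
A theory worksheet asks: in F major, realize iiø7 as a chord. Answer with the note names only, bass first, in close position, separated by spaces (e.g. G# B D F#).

iiø7 is the half-diminished supertonic seventh, borrowed from the parallel minor. In F major that root is G.
So the chord is G-Bb-Db-F.

G Bb Db F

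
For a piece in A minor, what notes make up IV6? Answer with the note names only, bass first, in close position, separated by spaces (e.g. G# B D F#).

F# A D

IV6 is the major subdominant, borrowed from the parallel major. In A minor that root is D.
So the chord is D-F#-A, a major triad.
With the 6 figure the chord is in first inversion; from the bass F# upward in close position it reads F#-A-D.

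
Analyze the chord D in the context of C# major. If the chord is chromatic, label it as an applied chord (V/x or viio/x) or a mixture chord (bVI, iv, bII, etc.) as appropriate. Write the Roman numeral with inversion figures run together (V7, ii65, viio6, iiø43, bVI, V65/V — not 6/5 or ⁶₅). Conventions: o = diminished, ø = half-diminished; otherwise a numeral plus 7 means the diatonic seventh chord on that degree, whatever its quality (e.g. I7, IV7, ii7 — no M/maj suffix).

The pitches D-F#-A form a major triad rooted on D.
D is the lowered second degree of C# major (diatonic 2 would be D#). This is the Neapolitan chord — a major triad on the lowered second degree.

bII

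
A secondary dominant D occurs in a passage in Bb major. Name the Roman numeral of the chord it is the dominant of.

vi

The chord is a major triad on D.
A dominant resolves down a perfect fifth: D → G. In Bb major, G is scale degree 6, i.e. vi.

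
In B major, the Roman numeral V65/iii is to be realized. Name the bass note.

The applied chord V65/iii is rooted on A#: A#-C##-E#-G#.
The figure 65 means first inversion — the third is in the bass.

C##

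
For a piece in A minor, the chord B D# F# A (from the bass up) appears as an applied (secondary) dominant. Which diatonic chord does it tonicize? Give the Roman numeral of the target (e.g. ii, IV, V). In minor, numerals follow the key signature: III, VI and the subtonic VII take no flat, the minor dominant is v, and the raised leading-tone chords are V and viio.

V

The chord is a dominant seventh chord on B.
A dominant resolves down a perfect fifth: B → E. In A minor, E is scale degree 5, i.e. V.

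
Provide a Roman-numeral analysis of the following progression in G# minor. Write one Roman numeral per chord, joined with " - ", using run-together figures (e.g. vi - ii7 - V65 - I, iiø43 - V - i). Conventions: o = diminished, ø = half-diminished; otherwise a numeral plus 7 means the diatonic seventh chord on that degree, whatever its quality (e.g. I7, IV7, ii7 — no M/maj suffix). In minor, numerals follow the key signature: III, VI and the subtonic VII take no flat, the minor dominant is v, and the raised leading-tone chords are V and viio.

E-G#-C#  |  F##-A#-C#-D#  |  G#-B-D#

E-G#-C#: minor triad on C# = scale degree 4 → iv6.
F##-A#-C#-D#: root D# is the dominant; dominant seventh chord there is V65.
G#-B-D# has root G#, degree 1 in G# minor, so i.

iv6 - V65 - i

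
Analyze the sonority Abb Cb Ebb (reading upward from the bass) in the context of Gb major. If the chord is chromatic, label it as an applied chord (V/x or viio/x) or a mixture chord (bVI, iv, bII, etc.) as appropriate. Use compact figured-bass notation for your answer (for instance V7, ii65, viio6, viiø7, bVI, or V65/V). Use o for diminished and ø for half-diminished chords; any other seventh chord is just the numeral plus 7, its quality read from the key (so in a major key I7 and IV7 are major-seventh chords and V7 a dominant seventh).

bII

The pitches Abb-Cb-Ebb form a major triad rooted on Abb.
Abb is the lowered second degree of Gb major (diatonic 2 would be Ab). This is the Neapolitan chord — a major triad on the lowered second degree.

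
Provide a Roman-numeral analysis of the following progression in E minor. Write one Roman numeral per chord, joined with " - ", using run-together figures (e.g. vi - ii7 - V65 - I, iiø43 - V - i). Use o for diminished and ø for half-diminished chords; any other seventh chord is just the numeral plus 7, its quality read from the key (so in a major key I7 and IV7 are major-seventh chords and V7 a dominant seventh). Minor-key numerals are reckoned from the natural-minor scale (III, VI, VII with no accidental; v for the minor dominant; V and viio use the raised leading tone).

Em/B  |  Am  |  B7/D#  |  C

i64 - iv - V65 - VI

Em/B has root E, degree 1 in E minor, so i64.
Am: root A is the subdominant; minor triad there is iv.
B7/D#: dominant seventh chord on B = scale degree 5 → V65.
C has root C, degree 6 in E minor, so VI.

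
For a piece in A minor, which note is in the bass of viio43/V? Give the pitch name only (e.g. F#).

A

The applied chord viio43/V is rooted on D#: D#-F#-A-C.
The figure 43 means second inversion — the fifth is in the bass.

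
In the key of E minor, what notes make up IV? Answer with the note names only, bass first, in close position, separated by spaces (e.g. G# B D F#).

A C# E

IV is the major subdominant, borrowed from the parallel major. In E minor that root is A.
So the chord is A-C#-E, a major triad.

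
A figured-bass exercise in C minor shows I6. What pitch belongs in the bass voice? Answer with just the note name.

E

I in C minor has root C; the chord is C-E-G.
The figure 6 means first inversion — the third is in the bass.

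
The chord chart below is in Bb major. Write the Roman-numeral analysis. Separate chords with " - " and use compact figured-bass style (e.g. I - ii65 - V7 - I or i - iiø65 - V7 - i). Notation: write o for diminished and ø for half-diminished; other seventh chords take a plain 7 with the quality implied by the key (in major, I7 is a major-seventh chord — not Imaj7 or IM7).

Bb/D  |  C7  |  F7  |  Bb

Bb/D has root Bb, degree 1 in Bb major, so I6.
C7 is the secondary dominant of V (dominant seventh chord on C): V7/V.
F7: root F is the dominant; dominant seventh chord there is V7.
Bb has root Bb, degree 1 in Bb major, so I.

I6 - V7/V - V7 - I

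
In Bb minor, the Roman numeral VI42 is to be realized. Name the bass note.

F

VI in Bb minor has root Gb; the chord is Gb-Bb-Db-F.
The figure 42 means third inversion — the seventh is in the bass.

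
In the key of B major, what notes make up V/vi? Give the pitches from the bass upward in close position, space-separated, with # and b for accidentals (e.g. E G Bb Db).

The slash means an applied dominant: we want the dominant of vi. In B major, vi is G# minor, and its dominant is built on D#.
Building a major triad on D# gives D#-F##-A#.

D# F## A#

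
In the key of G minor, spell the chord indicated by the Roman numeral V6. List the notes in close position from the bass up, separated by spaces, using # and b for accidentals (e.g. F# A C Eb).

In G minor, scale degree 5 is D. The dominant is major (leading tone raised), so V is a major triad.
Stacking thirds from D gives D-F#-A.
The figured bass 6 indicates first inversion, placing the third (F#) in the bass: F#-A-D.

F# A D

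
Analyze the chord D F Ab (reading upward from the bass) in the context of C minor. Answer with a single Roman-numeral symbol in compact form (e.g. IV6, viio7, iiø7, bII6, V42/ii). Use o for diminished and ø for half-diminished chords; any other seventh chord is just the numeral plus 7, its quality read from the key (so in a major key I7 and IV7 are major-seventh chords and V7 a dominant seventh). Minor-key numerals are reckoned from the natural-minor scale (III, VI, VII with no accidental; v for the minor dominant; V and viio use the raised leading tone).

iio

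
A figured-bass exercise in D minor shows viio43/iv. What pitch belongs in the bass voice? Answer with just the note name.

The applied chord viio43/iv is rooted on F#: F#-A-C-Eb.
The figure 43 means second inversion — the fifth is in the bass.

C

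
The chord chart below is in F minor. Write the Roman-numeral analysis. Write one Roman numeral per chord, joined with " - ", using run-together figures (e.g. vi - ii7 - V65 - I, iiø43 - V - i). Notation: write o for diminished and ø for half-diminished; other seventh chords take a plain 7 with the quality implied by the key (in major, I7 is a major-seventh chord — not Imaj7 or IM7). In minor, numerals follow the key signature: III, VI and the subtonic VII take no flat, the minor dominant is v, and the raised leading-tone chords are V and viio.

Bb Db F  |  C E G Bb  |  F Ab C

iv - V7 - i

Bb-Db-F: minor triad on Bb = scale degree 4 → iv.
C-E-G-Bb: root C is the dominant; dominant seventh chord there is V7.
F-Ab-C: minor triad on F = scale degree 1 → i.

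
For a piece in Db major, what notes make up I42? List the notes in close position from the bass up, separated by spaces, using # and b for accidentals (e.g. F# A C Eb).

C Db F Ab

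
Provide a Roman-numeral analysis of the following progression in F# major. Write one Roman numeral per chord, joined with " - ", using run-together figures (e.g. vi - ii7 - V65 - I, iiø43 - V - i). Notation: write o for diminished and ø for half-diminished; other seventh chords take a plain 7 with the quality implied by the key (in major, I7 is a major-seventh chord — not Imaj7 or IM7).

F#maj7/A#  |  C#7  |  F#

I65 - V7 - I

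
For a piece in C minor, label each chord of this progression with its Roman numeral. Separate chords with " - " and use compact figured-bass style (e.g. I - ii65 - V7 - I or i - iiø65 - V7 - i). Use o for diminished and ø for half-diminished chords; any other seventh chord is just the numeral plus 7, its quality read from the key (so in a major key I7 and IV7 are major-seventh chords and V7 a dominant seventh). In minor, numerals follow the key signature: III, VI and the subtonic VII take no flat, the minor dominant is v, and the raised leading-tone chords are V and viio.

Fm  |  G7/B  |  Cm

Fm has root F, degree 4 in C minor, so iv.
G7/B: dominant seventh chord on G = scale degree 5 → V65.
Cm: minor triad on C = scale degree 1 → i.

iv - V65 - i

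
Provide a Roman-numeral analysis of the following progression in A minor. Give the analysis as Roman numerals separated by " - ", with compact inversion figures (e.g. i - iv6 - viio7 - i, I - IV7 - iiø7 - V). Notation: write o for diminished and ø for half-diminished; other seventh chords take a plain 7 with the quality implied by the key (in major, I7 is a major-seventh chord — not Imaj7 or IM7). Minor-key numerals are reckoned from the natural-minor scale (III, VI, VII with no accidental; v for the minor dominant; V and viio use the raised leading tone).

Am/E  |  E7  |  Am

Am/E: minor triad on A = scale degree 1 → i64.
E7: dominant seventh chord on E = scale degree 5 → V7.
Am: minor triad on A = scale degree 1 → i.

i64 - V7 - i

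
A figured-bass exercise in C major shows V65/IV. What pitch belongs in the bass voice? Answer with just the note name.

E

The applied chord V65/IV is rooted on C: C-E-G-Bb.
The figure 65 means first inversion — the third is in the bass.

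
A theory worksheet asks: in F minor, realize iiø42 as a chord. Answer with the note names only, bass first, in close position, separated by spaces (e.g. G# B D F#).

F G Bb Db

In F minor, the second degree is G, and the diatonic chord built there is a half-diminished seventh chord.
That chord is spelled G-Bb-Db-F.
The figured bass 42 indicates third inversion, placing the seventh (F) in the bass: F-G-Bb-Db.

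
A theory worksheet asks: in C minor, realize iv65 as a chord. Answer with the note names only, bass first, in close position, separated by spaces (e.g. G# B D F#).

In C minor, the fourth degree is F, and the diatonic chord built there is a minor seventh chord.
Stacking thirds from F gives F-Ab-C-Eb.
The figured bass 65 indicates first inversion, placing the third (Ab) in the bass: Ab-C-Eb-F.

Ab C Eb F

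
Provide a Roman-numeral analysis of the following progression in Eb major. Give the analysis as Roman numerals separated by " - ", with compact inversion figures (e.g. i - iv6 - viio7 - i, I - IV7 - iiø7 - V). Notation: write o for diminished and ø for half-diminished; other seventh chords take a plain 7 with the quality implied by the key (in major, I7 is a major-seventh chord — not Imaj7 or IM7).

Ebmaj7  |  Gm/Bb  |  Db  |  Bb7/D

I7 - iii6 - bVII - V65

Ebmaj7: major seventh chord on Eb = scale degree 1 → I7.
Gm/Bb: minor triad on G = scale degree 3 → iii6.
Db: major triad on Db — chromatic; bVII (borrowed from the parallel minor).
Bb7/D: root Bb is the dominant; dominant seventh chord there is V65.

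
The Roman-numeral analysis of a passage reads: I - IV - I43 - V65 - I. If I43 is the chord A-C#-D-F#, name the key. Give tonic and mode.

D major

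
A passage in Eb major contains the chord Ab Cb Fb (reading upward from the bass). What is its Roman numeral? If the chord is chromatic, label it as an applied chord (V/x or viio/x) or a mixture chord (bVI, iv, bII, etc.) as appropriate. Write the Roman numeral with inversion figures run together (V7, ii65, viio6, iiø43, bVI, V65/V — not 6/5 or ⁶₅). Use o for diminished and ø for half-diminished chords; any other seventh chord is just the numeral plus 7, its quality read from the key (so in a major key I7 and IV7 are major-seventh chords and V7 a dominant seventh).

The pitches Fb-Ab-Cb form a major triad rooted on Fb.
Fb is the lowered second degree of Eb major (diatonic 2 would be F). This is the Neapolitan sixth — a major triad on the lowered second degree, here in its customary first inversion.
With Ab in the bass the chord is in first inversion, so the figured bass is 6.

bII6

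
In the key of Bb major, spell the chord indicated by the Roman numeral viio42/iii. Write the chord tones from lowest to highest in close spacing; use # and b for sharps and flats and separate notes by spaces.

Bb C# E G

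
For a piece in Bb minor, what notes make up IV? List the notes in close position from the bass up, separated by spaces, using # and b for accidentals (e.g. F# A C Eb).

IV is the major subdominant, borrowed from the parallel major. In Bb minor that root is Eb.
So the chord is Eb-G-Bb.

Eb G Bb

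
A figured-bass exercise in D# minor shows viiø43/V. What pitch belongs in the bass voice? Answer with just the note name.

The applied chord viiø43/V is rooted on G##: G##-B#-D#-F##.
The figure 43 means second inversion — the fifth is in the bass.

D#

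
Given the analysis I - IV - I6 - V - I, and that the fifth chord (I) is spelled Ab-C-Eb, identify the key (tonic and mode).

Ab major

The anchor chord is a major triad on Ab, labeled I.
If Ab is scale degree 1 and the mode makes that degree carry a major triad, the tonic is Ab and the mode is major.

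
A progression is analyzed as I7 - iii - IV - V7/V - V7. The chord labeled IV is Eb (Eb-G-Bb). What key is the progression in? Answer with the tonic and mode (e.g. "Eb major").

Bb major

The anchor chord is a major triad on Eb, labeled IV.
If Eb is scale degree 4 and the mode makes that degree carry a major triad, the tonic is Bb and the mode is major.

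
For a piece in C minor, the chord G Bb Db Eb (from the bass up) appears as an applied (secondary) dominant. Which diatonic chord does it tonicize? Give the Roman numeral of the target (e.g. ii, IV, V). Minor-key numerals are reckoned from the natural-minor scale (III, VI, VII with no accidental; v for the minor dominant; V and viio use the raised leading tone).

VI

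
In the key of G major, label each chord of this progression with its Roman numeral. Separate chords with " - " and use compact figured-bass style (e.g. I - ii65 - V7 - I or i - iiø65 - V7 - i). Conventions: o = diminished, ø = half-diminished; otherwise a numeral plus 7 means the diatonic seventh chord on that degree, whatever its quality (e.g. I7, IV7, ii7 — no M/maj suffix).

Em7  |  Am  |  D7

Em7 has root E, degree 6 in G major, so vi7.
Am has root A, degree 2 in G major, so ii.
D7 has root D, degree 5 in G major, so V7.

vi7 - ii - V7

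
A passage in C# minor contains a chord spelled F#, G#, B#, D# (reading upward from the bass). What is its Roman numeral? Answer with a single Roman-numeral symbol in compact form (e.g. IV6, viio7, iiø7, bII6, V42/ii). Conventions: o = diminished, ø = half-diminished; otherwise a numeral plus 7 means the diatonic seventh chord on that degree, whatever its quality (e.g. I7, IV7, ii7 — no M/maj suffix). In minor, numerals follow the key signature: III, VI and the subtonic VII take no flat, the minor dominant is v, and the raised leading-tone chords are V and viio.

V42

Stacked in thirds the chord is G#-B#-D#-F#: a dominant seventh chord on G#.
G# is scale degree 5 in C# minor, and a dominant seventh chord on that degree is written V7.
With F# in the bass the chord is in third inversion, so the figured bass is 42.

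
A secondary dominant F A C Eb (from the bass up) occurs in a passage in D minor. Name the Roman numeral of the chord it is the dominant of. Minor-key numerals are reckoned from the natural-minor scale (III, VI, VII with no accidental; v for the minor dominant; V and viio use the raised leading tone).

VI

The chord is a dominant seventh chord on F.
A dominant resolves down a perfect fifth: F → Bb. In D minor, Bb is scale degree 6, i.e. VI.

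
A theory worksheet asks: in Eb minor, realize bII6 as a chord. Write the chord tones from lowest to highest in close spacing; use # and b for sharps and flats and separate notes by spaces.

Ab Cb Fb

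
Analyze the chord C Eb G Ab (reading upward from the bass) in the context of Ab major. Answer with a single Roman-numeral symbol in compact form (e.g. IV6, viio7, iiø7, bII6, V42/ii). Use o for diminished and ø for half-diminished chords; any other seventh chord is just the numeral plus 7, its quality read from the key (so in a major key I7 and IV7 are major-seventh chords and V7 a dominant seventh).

The pitches Ab-C-Eb-G form a major seventh chord rooted on Ab.
Ab is scale degree 1 in Ab major, and a major seventh chord on that degree is written I7.
With C in the bass the chord is in first inversion, so the figured bass is 65.

I65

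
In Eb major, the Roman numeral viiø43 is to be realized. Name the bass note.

Ab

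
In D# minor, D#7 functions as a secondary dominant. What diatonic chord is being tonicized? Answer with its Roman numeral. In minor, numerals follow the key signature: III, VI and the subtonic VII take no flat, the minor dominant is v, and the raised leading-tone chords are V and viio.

iv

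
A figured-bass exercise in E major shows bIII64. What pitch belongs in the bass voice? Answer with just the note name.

D

bIII in E major has root G; the chord is G-B-D.
The figure 64 means second inversion — the fifth is in the bass.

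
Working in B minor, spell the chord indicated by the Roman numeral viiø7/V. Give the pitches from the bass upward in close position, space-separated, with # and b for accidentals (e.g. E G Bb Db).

The slash marks an applied leading-tone chord: viio of V. In B minor, V is F#, so the leading tone to it is E#, a half step below.
Building a half-diminished seventh chord on E# gives E#-G#-B-D#.

E# G# B D#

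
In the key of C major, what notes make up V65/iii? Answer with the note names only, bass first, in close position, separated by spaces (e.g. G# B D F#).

D# F# A B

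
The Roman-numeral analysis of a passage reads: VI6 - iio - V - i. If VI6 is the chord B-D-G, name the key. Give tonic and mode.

The chord G/B is a major triad rooted on G; its label is VI6.
Counting down 5 scale steps from G places the tonic on B; a major triad on degree 6 is diatonic only in minor.

B minor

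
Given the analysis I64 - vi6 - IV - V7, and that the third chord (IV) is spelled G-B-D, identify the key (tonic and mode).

D major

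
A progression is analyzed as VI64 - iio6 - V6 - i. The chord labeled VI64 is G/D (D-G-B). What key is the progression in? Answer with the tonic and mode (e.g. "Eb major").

B minor

VI64 is given as D-G-B — a major triad with root G.
If G is scale degree 6 and the mode makes that degree carry a major triad, the tonic is B and the mode is minor.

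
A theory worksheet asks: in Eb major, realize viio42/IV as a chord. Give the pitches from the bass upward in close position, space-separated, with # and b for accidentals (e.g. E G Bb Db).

The slash marks an applied leading-tone chord: viio of IV. In Eb major, IV is Ab, so the leading tone to it is G, a half step below.
Building a fully diminished seventh chord on G gives G-Bb-Db-Fb.
With the 42 figure the chord is in third inversion; from the bass Fb upward in close position it reads Fb-G-Bb-Db.

Fb G Bb Db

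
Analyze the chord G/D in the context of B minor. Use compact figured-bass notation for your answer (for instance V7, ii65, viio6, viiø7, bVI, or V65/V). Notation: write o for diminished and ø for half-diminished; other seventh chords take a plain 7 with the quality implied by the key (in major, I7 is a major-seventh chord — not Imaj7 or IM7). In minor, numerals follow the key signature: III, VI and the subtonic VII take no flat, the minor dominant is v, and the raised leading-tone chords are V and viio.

VI64

The pitches G-B-D form a major triad rooted on G.
In B minor, G is the submediant; the diatonic major triad there is VI.
With D in the bass the chord is in second inversion, so the figured bass is 64.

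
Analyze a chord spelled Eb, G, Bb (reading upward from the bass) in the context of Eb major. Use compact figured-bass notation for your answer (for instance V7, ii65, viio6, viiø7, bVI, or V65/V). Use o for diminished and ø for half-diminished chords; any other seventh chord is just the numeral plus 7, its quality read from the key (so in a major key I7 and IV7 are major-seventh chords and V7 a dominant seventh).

I

The pitches Eb-G-Bb form a major triad rooted on Eb.
Eb is scale degree 1 in Eb major, and a major triad on that degree is written I.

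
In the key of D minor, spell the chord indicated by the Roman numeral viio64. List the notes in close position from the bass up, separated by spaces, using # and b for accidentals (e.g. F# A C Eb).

In D minor, the leading-tone chord is built on the raised seventh degree, C#.
Stacking thirds from C# gives C#-E-G.
With the 64 figure the chord is in second inversion; from the bass G upward in close position it reads G-C#-E.

G C# E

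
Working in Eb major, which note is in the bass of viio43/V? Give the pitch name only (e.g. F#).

Eb

The applied chord viio43/V is rooted on A: A-C-Eb-Gb.
The figure 43 means second inversion — the fifth is in the bass.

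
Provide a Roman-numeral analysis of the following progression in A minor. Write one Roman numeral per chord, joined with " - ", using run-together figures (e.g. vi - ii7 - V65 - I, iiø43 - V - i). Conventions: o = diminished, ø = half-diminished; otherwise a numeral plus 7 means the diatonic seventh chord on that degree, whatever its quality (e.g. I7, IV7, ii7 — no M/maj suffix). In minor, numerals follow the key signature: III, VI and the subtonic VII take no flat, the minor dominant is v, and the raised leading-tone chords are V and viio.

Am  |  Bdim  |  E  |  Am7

Am: root A is the tonic; minor triad there is i.
Bdim has root B, degree 2 in A minor, so iio.
E has root E, degree 5 in A minor, so V.
Am7 has root A, degree 1 in A minor, so i7.

i - iio - V - i7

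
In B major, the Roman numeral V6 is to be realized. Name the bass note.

A#

V in B major has root F#; the chord is F#-A#-C#.
The figure 6 means first inversion — the third is in the bass.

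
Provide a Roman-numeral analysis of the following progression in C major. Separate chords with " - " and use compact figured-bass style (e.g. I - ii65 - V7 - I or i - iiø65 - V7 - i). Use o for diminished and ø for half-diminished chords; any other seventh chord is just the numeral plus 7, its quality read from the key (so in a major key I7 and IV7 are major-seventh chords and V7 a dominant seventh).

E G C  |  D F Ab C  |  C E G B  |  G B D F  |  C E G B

E-G-C: major triad on C = scale degree 1 → I6.
D-F-Ab-C: D with this quality isn't in the key; it's iiø7, borrowed from the parallel minor.
C-E-G-B: root C is the tonic; major seventh chord there is I7.
G-B-D-F has root G, degree 5 in C major, so V7.
C-E-G-B: root C is the tonic; major seventh chord there is I7.

I6 - iiø7 - I7 - V7 - I7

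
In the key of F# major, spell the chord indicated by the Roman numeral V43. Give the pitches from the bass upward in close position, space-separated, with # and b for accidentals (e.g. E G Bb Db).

In F# major, the dominant is C#, and the diatonic chord built there is a dominant seventh chord.
That chord is spelled C#-E#-G#-B.
With the 43 figure the chord is in second inversion; from the bass G# upward in close position it reads G#-B-C#-E#.

G# B C# E#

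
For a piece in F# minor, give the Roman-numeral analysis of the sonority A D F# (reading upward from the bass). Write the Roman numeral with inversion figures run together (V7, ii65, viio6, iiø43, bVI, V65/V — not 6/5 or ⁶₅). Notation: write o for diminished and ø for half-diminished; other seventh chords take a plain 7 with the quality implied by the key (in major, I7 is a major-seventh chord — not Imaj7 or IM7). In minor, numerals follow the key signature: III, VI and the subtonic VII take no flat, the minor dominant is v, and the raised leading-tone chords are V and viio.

The pitches D-F#-A form a major triad rooted on D.
In F# minor, D is the submediant; the diatonic major triad there is VI.
With A in the bass the chord is in second inversion, so the figured bass is 64.

VI64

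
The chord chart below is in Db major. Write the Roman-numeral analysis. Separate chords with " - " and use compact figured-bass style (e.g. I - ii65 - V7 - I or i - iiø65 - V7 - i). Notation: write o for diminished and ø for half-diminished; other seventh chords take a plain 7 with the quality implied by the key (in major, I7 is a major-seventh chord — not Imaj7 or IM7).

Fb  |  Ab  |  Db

Fb is non-diatonic — bIII, a mixture chord from Db minor.
Ab: major triad on Ab = scale degree 5 → V.
Db: major triad on Db = scale degree 1 → I.

bIII - V - I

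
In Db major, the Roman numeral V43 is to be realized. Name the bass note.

Eb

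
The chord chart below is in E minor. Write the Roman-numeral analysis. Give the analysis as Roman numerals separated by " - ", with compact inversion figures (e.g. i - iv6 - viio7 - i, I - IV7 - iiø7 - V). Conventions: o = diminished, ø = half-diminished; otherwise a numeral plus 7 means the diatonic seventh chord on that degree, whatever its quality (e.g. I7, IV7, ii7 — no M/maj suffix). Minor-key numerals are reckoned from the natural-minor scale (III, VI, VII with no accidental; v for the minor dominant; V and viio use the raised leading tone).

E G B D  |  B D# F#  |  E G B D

i7 - V - i7

E-G-B-D: minor seventh chord on E = scale degree 1 → i7.
B-D#-F#: major triad on B = scale degree 5 → V.
E-G-B-D: minor seventh chord on E = scale degree 1 → i7.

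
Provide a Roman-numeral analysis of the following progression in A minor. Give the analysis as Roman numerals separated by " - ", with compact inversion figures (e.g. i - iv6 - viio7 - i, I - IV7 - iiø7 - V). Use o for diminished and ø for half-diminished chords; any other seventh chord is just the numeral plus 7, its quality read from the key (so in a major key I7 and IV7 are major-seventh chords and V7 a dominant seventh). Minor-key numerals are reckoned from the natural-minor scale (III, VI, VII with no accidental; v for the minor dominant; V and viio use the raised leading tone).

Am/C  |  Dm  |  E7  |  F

i6 - iv - V7 - VI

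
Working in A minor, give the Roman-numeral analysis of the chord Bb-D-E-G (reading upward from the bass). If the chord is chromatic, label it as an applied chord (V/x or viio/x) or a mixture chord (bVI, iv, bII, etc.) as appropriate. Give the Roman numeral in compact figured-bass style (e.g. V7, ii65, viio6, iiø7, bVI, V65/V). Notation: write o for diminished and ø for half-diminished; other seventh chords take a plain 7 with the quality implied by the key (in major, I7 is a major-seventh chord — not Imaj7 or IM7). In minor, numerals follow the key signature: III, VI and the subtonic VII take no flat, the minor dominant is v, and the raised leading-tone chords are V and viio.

Stacked in thirds the chord is E-G-Bb-D: a half-diminished seventh chord on E.
E sits a half step below F (VI in A minor); a diminished chord there is the applied leading-tone chord of VI.
With Bb in the bass the chord is in second inversion, so the figured bass is 43.

viiø43/VI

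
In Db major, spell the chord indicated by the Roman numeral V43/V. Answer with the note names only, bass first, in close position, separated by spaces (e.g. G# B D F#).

Bb Db Eb G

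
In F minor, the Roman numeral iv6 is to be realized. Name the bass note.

Db

iv in F minor has root Bb; the chord is Bb-Db-F.
The figure 6 means first inversion — the third is in the bass.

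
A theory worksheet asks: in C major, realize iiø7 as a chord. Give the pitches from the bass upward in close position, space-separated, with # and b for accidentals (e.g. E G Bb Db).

D F Ab C

Scale degree 2 in C major is D; here the chord built on it is altered to a half-diminished seventh chord. iiø7 is the half-diminished supertonic seventh, borrowed from the parallel minor.
So the chord is D-F-Ab-C.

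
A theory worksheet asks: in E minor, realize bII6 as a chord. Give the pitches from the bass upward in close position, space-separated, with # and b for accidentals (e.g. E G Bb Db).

A C F

Scale degree 2 in E minor is F#; lowering it a half step gives F. bII6 is the Neapolitan sixth — a major triad on the lowered second degree, here in its customary first inversion.
So the chord is F-A-C.
With the 6 figure the chord is in first inversion; from the bass A upward in close position it reads A-C-F.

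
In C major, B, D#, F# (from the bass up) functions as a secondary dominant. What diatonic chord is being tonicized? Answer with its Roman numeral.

iii

The chord is a major triad on B.
A dominant resolves down a perfect fifth: B → E. In C major, E is scale degree 3, i.e. iii.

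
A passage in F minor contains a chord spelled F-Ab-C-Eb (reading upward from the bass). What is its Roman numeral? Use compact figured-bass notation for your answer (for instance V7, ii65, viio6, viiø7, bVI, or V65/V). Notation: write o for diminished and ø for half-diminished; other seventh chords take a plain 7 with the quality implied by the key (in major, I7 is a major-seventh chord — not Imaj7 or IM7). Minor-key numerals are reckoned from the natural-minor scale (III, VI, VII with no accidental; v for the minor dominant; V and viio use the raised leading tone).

i7

The pitches F-Ab-C-Eb form a minor seventh chord rooted on F.
F is scale degree 1 in F minor, and a minor seventh chord on that degree is written i7.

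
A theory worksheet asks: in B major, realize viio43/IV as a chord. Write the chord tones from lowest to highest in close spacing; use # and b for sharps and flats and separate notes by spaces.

The slash marks an applied leading-tone chord: viio of IV. In B major, IV is E, so the leading tone to it is D#, a half step below.
Building a fully diminished seventh chord on D# gives D#-F#-A-C.
The figured bass 43 indicates second inversion, placing the fifth (A) in the bass: A-C-D#-F#.

A C D# F#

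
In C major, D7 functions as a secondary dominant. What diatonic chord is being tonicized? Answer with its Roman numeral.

The chord is a dominant seventh chord on D.
A dominant resolves down a perfect fifth: D → G. In C major, G is scale degree 5, i.e. V.

V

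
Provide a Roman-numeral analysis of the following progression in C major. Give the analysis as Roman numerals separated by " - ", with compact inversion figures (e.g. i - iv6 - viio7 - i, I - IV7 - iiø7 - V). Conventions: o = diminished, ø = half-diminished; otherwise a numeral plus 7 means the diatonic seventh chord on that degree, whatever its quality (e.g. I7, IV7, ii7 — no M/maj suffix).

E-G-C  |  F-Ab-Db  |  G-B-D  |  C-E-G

E-G-C has root C, degree 1 in C major, so I6.
F-Ab-Db is non-diatonic — a major triad on the lowered supertonic (Db): the Neapolitan sixth, bII6 (third, F, in the bass — hence the 6).
G-B-D: root G is the dominant; major triad there is V.
C-E-G has root C, degree 1 in C major, so I.

I6 - bII6 - V - I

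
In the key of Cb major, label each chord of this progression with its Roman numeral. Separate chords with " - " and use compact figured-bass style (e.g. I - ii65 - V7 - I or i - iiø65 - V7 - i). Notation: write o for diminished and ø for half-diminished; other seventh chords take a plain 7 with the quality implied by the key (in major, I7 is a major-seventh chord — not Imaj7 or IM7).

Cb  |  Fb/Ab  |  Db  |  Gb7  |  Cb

I - IV6 - V/V - V7 - I

Cb has root Cb, degree 1 in Cb major, so I.
Fb/Ab: root Fb is the subdominant; major triad there is IV6.
Db: chromatic; Db is V of V, so V/V.
Gb7 has root Gb, degree 5 in Cb major, so V7.
Cb has root Cb, degree 1 in Cb major, so I.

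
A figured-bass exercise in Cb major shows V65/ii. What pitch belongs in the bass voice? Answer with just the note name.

The applied chord V65/ii is rooted on Ab: Ab-C-Eb-Gb.
The figure 65 means first inversion — the third is in the bass.

C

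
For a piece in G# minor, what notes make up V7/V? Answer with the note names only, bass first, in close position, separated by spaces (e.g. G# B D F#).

A# C## E# G#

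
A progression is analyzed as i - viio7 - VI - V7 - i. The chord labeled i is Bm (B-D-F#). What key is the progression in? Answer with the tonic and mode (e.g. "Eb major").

B minor

The chord Bm is a minor triad rooted on B; its label is i.
If B is scale degree 1 and the mode makes that degree carry a minor triad, the tonic is B and the mode is minor.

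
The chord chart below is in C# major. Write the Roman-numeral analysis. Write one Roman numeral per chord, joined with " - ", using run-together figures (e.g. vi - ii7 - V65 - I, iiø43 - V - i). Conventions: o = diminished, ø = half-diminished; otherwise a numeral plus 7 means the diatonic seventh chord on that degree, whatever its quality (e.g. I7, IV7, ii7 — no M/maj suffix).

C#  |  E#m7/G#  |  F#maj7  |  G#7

I - iii65 - IV7 - V7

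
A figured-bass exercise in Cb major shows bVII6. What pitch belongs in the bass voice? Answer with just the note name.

bVII in Cb major has root Bbb; the chord is Bbb-Db-Fb.
The figure 6 means first inversion — the third is in the bass.

Db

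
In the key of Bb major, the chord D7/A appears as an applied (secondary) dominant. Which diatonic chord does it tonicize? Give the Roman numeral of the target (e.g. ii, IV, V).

The chord is a dominant seventh chord on D.
A dominant resolves down a perfect fifth: D → G. In Bb major, G is scale degree 6, i.e. vi.

vi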